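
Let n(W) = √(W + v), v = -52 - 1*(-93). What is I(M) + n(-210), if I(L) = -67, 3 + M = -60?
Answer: -67 + 13*I ≈ -67.0 + 13.0*I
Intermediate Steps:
M = -63 (M = -3 - 60 = -63)
v = 41 (v = -52 + 93 = 41)
n(W) = √(41 + W) (n(W) = √(W + 41) = √(41 + W))
I(M) + n(-210) = -67 + √(41 - 210) = -67 + √(-169) = -67 + 13*I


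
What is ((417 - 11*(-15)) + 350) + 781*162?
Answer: 127454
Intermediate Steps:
((417 - 11*(-15)) + 350) + 781*162 = ((417 + 165) + 350) + 126522 = (582 + 350) + 126522 = 932 + 126522 = 127454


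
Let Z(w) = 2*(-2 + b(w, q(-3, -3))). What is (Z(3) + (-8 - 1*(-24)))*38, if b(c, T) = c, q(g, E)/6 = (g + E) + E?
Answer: 684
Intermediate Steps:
q(g, E) = 6*g + 12*E (q(g, E) = 6*((g + E) + E) = 6*((E + g) + E) = 6*(g + 2*E) = 6*g + 12*E)
Z(w) = -4 + 2*w (Z(w) = 2*(-2 + w) = -4 + 2*w)
(Z(3) + (-8 - 1*(-24)))*38 = ((-4 + 2*3) + (-8 - 1*(-24)))*38 = ((-4 + 6) + (-8 + 24))*38 = (2 + 16)*38 = 18*38 = 684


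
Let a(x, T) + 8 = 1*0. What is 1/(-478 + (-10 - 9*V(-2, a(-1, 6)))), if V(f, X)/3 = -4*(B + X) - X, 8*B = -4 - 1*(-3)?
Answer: -2/3163 ≈ -0.00063231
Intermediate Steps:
B = -⅛ (B = (-4 - 1*(-3))/8 = (-4 + 3)/8 = (⅛)*(-1) = -⅛ ≈ -0.12500)
a(x, T) = -8 (a(x, T) = -8 + 1*0 = -8 + 0 = -8)
V(f, X) = 3/2 - 15*X (V(f, X) = 3*(-4*(-⅛ + X) - X) = 3*((½ - 4*X) - X) = 3*(½ - 5*X) = 3/2 - 15*X)
1/(-478 + (-10 - 9*V(-2, a(-1, 6)))) = 1/(-478 + (-10 - 9*(3/2 - 15*(-8)))) = 1/(-478 + (-10 - 9*(3/2 + 120))) = 1/(-478 + (-10 - 9*243/2)) = 1/(-478 + (-10 - 2187/2)) = 1/(-478 - 2207/2) = 1/(-3163/2) = -2/3163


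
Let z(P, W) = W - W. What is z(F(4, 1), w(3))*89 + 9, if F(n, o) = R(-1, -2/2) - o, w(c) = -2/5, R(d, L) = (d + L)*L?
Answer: 9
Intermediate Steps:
R(d, L) = L*(L + d) (R(d, L) = (L + d)*L = L*(L + d))
w(c) = -⅖ (w(c) = -2*⅕ = -⅖)
F(n, o) = 2 - o (F(n, o) = (-2/2)*(-2/2 - 1) - o = (-2*½)*(-2*½ - 1) - o = -(-1 - 1) - o = -1*(-2) - o = 2 - o)
z(P, W) = 0
z(F(4, 1), w(3))*89 + 9 = 0*89 + 9 = 0 + 9 = 9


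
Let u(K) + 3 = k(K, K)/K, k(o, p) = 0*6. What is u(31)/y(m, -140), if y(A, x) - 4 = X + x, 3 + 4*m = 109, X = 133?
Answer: 1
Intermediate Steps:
m = 53/2 (m = -¾ + (¼)*109 = -¾ + 109/4 = 53/2 ≈ 26.500)
k(o, p) = 0
u(K) = -3 (u(K) = -3 + 0/K = -3 + 0 = -3)
y(A, x) = 137 + x (y(A, x) = 4 + (133 + x) = 137 + x)
u(31)/y(m, -140) = -3/(137 - 140) = -3/(-3) = -3*(-⅓) = 1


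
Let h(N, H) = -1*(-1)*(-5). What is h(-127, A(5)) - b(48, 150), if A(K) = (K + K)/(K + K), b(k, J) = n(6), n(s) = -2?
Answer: -3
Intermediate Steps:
b(k, J) = -2
A(K) = 1 (A(K) = (2*K)/((2*K)) = (2*K)*(1/(2*K)) = 1)
h(N, H) = -5 (h(N, H) = 1*(-5) = -5)
h(-127, A(5)) - b(48, 150) = -5 - 1*(-2) = -5 + 2 = -3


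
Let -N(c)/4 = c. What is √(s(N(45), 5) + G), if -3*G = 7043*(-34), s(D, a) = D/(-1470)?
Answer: 2*√8800242/21 ≈ 282.53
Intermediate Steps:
N(c) = -4*c
s(D, a) = -D/1470 (s(D, a) = D*(-1/1470) = -D/1470)
G = 239462/3 (G = -7043*(-34)/3 = -⅓*(-239462) = 239462/3 ≈ 79821.)
√(s(N(45), 5) + G) = √(-(-2)*45/735 + 239462/3) = √(-1/1470*(-180) + 239462/3) = √(6/49 + 239462/3) = √(11733656/147) = 2*√8800242/21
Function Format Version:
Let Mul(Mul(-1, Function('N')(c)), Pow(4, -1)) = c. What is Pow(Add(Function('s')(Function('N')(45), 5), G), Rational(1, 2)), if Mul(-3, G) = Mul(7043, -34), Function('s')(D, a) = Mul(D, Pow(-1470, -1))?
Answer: Mul(Rational(2, 21), Pow(8800242, Rational(1, 2))) ≈ 282.53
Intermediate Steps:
Function('N')(c) = Mul(-4, c)
Function('s')(D, a) = Mul(Rational(-1, 1470), D) (Function('s')(D, a) = Mul(D, Rational(-1, 1470)) = Mul(Rational(-1, 1470), D))
G = Rational(239462, 3) (G = Mul(Rational(-1, 3), Mul(7043, -34)) = Mul(Rational(-1, 3), -239462) = Rational(239462, 3) ≈ 79821.)
Pow(Add(Function('s')(Function('N')(45), 5), G), Rational(1, 2)) = Pow(Add(Mul(Rational(-1, 1470), Mul(-4, 45)), Rational(239462, 3)), Rational(1, 2)) = Pow(Add(Mul(Rational(-1, 1470), -180), Rational(239462, 3)), Rational(1, 2)) = Pow(Add(Rational(6, 49), Rational(239462, 3)), Rational(1, 2)) = Pow(Rational(11733656, 147), Rational(1, 2)) = Mul(Rational(2, 21), Pow(8800242, Rational(1, 2)))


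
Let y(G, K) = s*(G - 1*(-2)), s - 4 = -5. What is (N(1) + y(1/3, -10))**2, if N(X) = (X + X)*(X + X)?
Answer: 25/9 ≈ 2.7778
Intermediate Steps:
s = -1 (s = 4 - 5 = -1)
y(G, K) = -2 - G (y(G, K) = -(G - 1*(-2)) = -(G + 2) = -(2 + G) = -2 - G)
N(X) = 4*X**2 (N(X) = (2*X)*(2*X) = 4*X**2)
(N(1) + y(1/3, -10))**2 = (4*1**2 + (-2 - 1/3))**2 = (4*1 + (-2 - 1*1/3))**2 = (4 + (-2 - 1/3))**2 = (4 - 7/3)**2 = (5/3)**2 = 25/9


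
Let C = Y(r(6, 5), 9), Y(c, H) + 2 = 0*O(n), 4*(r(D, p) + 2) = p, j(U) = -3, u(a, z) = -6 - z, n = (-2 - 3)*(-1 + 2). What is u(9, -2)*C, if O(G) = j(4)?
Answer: 8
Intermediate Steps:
n = -5 (n = -5*1 = -5)
r(D, p) = -2 + p/4
O(G) = -3
Y(c, H) = -2 (Y(c, H) = -2 + 0*(-3) = -2 + 0 = -2)
C = -2
u(9, -2)*C = (-6 - 1*(-2))*(-2) = (-6 + 2)*(-2) = -4*(-2) = 8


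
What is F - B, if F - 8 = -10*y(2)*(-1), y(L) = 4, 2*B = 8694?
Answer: -4299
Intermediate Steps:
B = 4347 (B = (½)*8694 = 4347)
F = 48 (F = 8 - 10*4*(-1) = 8 - 40*(-1) = 8 + 40 = 48)
F - B = 48 - 1*4347 = 48 - 4347 = -4299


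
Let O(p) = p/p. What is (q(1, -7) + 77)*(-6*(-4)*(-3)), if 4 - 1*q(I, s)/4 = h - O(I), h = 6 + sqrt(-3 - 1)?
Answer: -5256 + 576*I ≈ -5256.0 + 576.0*I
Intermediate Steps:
O(p) = 1
h = 6 + 2*I (h = 6 + sqrt(-4) = 6 + 2*I ≈ 6.0 + 2.0*I)
q(I, s) = -4 - 8*I (q(I, s) = 16 - 4*((6 + 2*I) - 1*1) = 16 - 4*((6 + 2*I) - 1) = 16 - 4*(5 + 2*I) = 16 + (-20 - 8*I) = -4 - 8*I)
(q(1, -7) + 77)*(-6*(-4)*(-3)) = ((-4 - 8*I) + 77)*(-6*(-4)*(-3)) = (73 - 8*I)*(24*(-3)) = (73 - 8*I)*(-72) = -5256 + 576*I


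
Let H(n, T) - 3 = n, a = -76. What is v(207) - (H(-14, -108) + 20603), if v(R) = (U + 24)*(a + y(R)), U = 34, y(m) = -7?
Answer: -25406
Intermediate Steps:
H(n, T) = 3 + n
v(R) = -4814 (v(R) = (34 + 24)*(-76 - 7) = 58*(-83) = -4814)
v(207) - (H(-14, -108) + 20603) = -4814 - ((3 - 14) + 20603) = -4814 - (-11 + 20603) = -4814 - 1*20592 = -4814 - 20592 = -25406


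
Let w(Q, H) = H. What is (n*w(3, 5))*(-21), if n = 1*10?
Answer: -1050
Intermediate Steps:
n = 10
(n*w(3, 5))*(-21) = (10*5)*(-21) = 50*(-21) = -1050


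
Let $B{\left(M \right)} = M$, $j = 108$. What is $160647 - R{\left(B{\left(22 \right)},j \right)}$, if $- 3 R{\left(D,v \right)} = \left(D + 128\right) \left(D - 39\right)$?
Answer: $159797$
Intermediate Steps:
$R{\left(D,v \right)} = - \frac{\left(-39 + D\right) \left(128 + D\right)}{3}$ ($R{\left(D,v \right)} = - \frac{\left(D + 128\right) \left(D - 39\right)}{3} = - \frac{\left(128 + D\right) \left(-39 + D\right)}{3} = - \frac{\left(-39 + D\right) \left(128 + D\right)}{3}$)
$160647 - R{\left(B{\left(22 \right)},j \right)} = 160647 - \left(1664 - \frac{1958}{3} - \frac{22^{2}}{3}\right) = 160647 - \left(1664 - \frac{1958}{3} - \frac{484}{3}\right) = 160647 - 850 = 159797$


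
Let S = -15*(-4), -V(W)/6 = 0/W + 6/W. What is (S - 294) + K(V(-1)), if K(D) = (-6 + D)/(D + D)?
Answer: -2803/12 ≈ -233.58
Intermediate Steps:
V(W) = -36/W (V(W) = -6*(0/W + 6/W) = -6*(0 + 6/W) = -36/W)
S = 60
K(D) = (-6 + D)/(2*D) (K(D) = (-6 + D)/((2*D)) = (-6 + D)*(1/(2*D)) = (-6 + D)/(2*D))
(S - 294) + K(V(-1)) = (60 - 294) + (-6 - 36/(-1))/(2*((-36/(-1)))) = -234 + (-6 - 36*(-1))/(2*((-36*(-1)))) = -234 + (½)*(-6 + 36)/36 = -234 + (½)*(1/36)*30 = -234 + 5/12 = -2803/12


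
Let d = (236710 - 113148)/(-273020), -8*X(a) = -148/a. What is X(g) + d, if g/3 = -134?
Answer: -27361397/54877020 ≈ -0.49859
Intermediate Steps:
g = -402 (g = 3*(-134) = -402)
X(a) = 37/(2*a) (X(a) = -(-37)/(2*a) = 37/(2*a))
d = -61781/136510 (d = 123562*(-1/273020) = -61781/136510 ≈ -0.45257)
X(g) + d = (37/2)/(-402) - 61781/136510 = (37/2)*(-1/402) - 61781/136510 = -37/804 - 61781/136510 = -27361397/54877020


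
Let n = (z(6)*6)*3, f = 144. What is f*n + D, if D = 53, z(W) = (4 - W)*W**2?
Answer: -186571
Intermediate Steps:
z(W) = W**2*(4 - W)
n = -1296 (n = ((6**2*(4 - 1*6))*6)*3 = ((36*(4 - 6))*6)*3 = ((36*(-2))*6)*3 = -72*6*3 = -432*3 = -1296)
f*n + D = 144*(-1296) + 53 = -186624 + 53 = -186571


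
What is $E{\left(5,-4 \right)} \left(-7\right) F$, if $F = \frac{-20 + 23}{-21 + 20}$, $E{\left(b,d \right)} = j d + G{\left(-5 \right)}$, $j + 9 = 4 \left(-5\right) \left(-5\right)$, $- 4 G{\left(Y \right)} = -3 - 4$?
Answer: $- \frac{30429}{4} \approx -7607.3$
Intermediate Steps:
$G{\left(Y \right)} = \frac{7}{4}$ ($G{\left(Y \right)} = - \frac{-3 - 4}{4} = \left(- \frac{1}{4}\right) \left(-7\right) = \frac{7}{4}$)
$j = 91$ ($j = -9 + 4 \left(-5\right) \left(-5\right) = -9 - -100 = -9 + 100 = 91$)
$E{\left(b,d \right)} = \frac{7}{4} + 91 d$ ($E{\left(b,d \right)} = 91 d + \frac{7}{4} = \frac{7}{4} + 91 d$)
$F = -3$ ($F = \frac{3}{-1} = 3 \left(-1\right) = -3$)
$E{\left(5,-4 \right)} \left(-7\right) F = \left(\frac{7}{4} + 91 \left(-4\right)\right) \left(-7\right) \left(-3\right) = \left(\frac{7}{4} - 364\right) \left(-7\right) \left(-3\right) = \left(- \frac{1449}{4}\right) \left(-7\right) \left(-3\right) = \frac{10143}{4} \left(-3\right) = - \frac{30429}{4}$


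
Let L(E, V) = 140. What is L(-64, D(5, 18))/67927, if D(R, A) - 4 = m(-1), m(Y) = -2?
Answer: 140/67927 ≈ 0.0020610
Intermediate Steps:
D(R, A) = 2 (D(R, A) = 4 - 2 = 2)
L(-64, D(5, 18))/67927 = 140/67927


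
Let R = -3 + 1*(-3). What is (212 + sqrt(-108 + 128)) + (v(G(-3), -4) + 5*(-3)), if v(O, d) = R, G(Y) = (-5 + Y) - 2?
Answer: 191 + 2*sqrt(5) ≈ 195.47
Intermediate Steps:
R = -6 (R = -3 - 3 = -6)
G(Y) = -7 + Y
v(O, d) = -6
(212 + sqrt(-108 + 128)) + (v(G(-3), -4) + 5*(-3)) = (212 + sqrt(-108 + 128)) + (-6 + 5*(-3)) = (212 + sqrt(20)) + (-6 - 15) = (212 + 2*sqrt(5)) - 21 = 191 + 2*sqrt(5)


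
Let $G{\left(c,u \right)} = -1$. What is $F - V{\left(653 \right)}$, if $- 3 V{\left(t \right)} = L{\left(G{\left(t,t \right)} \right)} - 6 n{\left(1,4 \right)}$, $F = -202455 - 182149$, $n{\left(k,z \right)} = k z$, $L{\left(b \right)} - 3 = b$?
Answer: $- \frac{1153834}{3} \approx -3.8461 \cdot 10^{5}$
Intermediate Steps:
$L{\left(b \right)} = 3 + b$
$F = -384604$
$V{\left(t \right)} = \frac{22}{3}$ ($V{\left(t \right)} = - \frac{\left(3 - 1\right) - 6 \cdot 1 \cdot 4}{3} = - \frac{2 - 24}{3} = \left(- \frac{1}{3}\right) \left(-22\right) = \frac{22}{3}$)
$F - V{\left(653 \right)} = -384604 - \frac{22}{3} = - \frac{1153834}{3}$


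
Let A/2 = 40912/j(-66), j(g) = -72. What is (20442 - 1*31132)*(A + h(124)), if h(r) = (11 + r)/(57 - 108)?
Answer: 1863063890/153 ≈ 1.2177e+7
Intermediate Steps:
A = -10228/9 (A = 2*(40912/(-72)) = 2*(40912*(-1/72)) = 2*(-5114/9) = -10228/9 ≈ -1136.4)
h(r) = -11/51 - r/51 (h(r) = (11 + r)/(-51) = (11 + r)*(-1/51) = -11/51 - r/51)
(20442 - 1*31132)*(A + h(124)) = (20442 - 1*31132)*(-10228/9 + (-11/51 - 1/51*124)) = (20442 - 31132)*(-10228/9 + (-11/51 - 124/51)) = -10690*(-10228/9 - 45/17) = -10690*(-174281/153) = 1863063890/153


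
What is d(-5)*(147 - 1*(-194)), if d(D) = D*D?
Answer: 8525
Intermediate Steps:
d(D) = D²
d(-5)*(147 - 1*(-194)) = (-5)²*(147 - 1*(-194)) = 25*(147 + 194) = 25*341 = 8525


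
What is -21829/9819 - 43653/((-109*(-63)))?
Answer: -64280950/7491897 ≈ -8.5801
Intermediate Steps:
-21829/9819 - 43653/((-109*(-63))) = -21829*1/9819 - 43653/6867 = -21829/9819 - 43653*1/6867 = -21829/9819 - 14551/2289 = -64280950/7491897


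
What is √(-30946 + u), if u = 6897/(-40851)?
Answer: I*√637569093253/4539 ≈ 175.92*I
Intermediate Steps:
u = -2299/13617 (u = 6897*(-1/40851) = -2299/13617 ≈ -0.16883)
√(-30946 + u) = √(-30946 - 2299/13617) = √(-421393981/13617) = I*√637569093253/4539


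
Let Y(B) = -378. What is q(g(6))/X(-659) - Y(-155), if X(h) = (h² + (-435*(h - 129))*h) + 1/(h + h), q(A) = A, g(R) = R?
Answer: 37441315797742/99051100001 ≈ 378.00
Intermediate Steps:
X(h) = h² + 1/(2*h) + h*(56115 - 435*h) (X(h) = (h² + (-435*(-129 + h))*h) + 1/(2*h) = (h² + (56115 - 435*h)*h) + 1/(2*h) = (h² + h*(56115 - 435*h)) + 1/(2*h) = h² + 1/(2*h) + h*(56115 - 435*h))
q(g(6))/X(-659) - Y(-155) = 6/((½)/(-659) - 434*(-659)² + 56115*(-659)) - 1*(-378) = 6/((½)*(-1/659) - 434*434281 - 36979785) + 378 = 6/(-1/1318 - 188477954 - 36979785) + 378 = 6/(-297153300003/1318) + 378 = 6*(-1318/297153300003) + 378 = -2636/99051100001 + 378 = 37441315797742/99051100001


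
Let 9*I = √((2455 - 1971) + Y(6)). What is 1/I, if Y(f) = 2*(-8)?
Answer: 3*√13/26 ≈ 0.41603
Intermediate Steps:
Y(f) = -16
I = 2*√13/3 (I = √((2455 - 1971) - 16)/9 = √(484 - 16)/9 = √468/9 = (6*√13)/9 = 2*√13/3 ≈ 2.4037)
1/I = 1/(2*√13/3) = 3*√13/26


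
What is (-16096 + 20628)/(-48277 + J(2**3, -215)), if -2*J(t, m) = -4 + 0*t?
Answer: -4532/48275 ≈ -0.093879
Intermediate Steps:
J(t, m) = 2 (J(t, m) = -(-4 + 0*t)/2 = -(-4 + 0)/2 = -1/2*(-4) = 2)
(-16096 + 20628)/(-48277 + J(2**3, -215)) = (-16096 + 20628)/(-48277 + 2) = 4532/(-48275) = 4532*(-1/48275) = -4532/48275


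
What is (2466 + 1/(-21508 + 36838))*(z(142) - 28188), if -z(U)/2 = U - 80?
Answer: -535150323836/7665 ≈ -6.9817e+7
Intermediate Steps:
z(U) = 160 - 2*U (z(U) = -2*(U - 80) = -2*(-80 + U) = 160 - 2*U)
(2466 + 1/(-21508 + 36838))*(z(142) - 28188) = (2466 + 1/(-21508 + 36838))*((160 - 2*142) - 28188) = (2466 + 1/15330)*((160 - 284) - 28188) = (2466 + 1/15330)*(-124 - 28188) = (37803781/15330)*(-28312) = -535150323836/7665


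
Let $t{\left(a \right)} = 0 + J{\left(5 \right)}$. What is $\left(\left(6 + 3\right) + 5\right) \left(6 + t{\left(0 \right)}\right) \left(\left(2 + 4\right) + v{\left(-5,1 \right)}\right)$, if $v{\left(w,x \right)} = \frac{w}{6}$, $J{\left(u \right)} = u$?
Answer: $\frac{2387}{3} \approx 795.67$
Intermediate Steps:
$t{\left(a \right)} = 5$ ($t{\left(a \right)} = 0 + 5 = 5$)
$v{\left(w,x \right)} = \frac{w}{6}$ ($v{\left(w,x \right)} = w \frac{1}{6} = \frac{w}{6}$)
$\left(\left(6 + 3\right) + 5\right) \left(6 + t{\left(0 \right)}\right) \left(\left(2 + 4\right) + v{\left(-5,1 \right)}\right) = \left(\left(6 + 3\right) + 5\right) \left(6 + 5\right) \left(\left(2 + 4\right) + \frac{1}{6} \left(-5\right)\right) = \left(9 + 5\right) 11 \left(6 - \frac{5}{6}\right) = 14 \cdot 11 \cdot \frac{31}{6} = 154 \cdot \frac{31}{6} = \frac{2387}{3}$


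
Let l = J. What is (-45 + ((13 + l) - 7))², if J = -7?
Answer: 2116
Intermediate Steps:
l = -7
(-45 + ((13 + l) - 7))² = (-45 + ((13 - 7) - 7))² = (-45 + (6 - 7))² = (-45 - 1)² = (-46)² = 2116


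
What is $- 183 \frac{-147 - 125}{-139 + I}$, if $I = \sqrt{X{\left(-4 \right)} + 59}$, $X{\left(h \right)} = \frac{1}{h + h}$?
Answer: $- \frac{55350912}{154097} - \frac{99552 \sqrt{942}}{154097} \approx -379.02$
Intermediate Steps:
$X{\left(h \right)} = \frac{1}{2 h}$
$I = \frac{\sqrt{942}}{4}$ ($I = \sqrt{\frac{1}{2 \left(-4\right)} + 59} = \sqrt{\frac{1}{2} \left(- \frac{1}{4}\right) + 59} = \sqrt{- \frac{1}{8} + 59} = \sqrt{\frac{471}{8}} = \frac{\sqrt{942}}{4} \approx 7.673$)
$- 183 \frac{-147 - 125}{-139 + I} = - 183 \frac{-147 - 125}{-139 + \frac{\sqrt{942}}{4}} = - 183 \left(- \frac{272}{-139 + \frac{\sqrt{942}}{4}}\right) = \frac{49776}{-139 + \frac{\sqrt{942}}{4}}$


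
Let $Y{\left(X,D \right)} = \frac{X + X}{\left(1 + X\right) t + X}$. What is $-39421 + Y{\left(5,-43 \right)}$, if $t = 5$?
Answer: $- \frac{275945}{7} \approx -39421.0$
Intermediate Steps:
$Y{\left(X,D \right)} = \frac{2 X}{5 + 6 X}$ ($Y{\left(X,D \right)} = \frac{X + X}{\left(1 + X\right) 5 + X} = \frac{2 X}{\left(5 + 5 X\right) + X} = \frac{2 X}{5 + 6 X}$)
$-39421 + Y{\left(5,-43 \right)} = -39421 + 2 \cdot 5 \frac{1}{5 + 6 \cdot 5} = -39421 + 2 \cdot 5 \frac{1}{5 + 30} = -39421 + 2 \cdot 5 \cdot \frac{1}{35} = -39421 + \frac{2}{7} = - \frac{275945}{7}$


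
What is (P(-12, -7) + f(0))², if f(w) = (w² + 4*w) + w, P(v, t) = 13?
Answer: 169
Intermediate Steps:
f(w) = w² + 5*w
(P(-12, -7) + f(0))² = (13 + 0*(5 + 0))² = (13 + 0*5)² = (13 + 0)² = 13² = 169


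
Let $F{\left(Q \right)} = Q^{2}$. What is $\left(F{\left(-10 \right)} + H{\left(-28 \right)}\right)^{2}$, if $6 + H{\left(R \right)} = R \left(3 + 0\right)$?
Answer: $100$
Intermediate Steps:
$H{\left(R \right)} = -6 + 3 R$ ($H{\left(R \right)} = -6 + R \left(3 + 0\right) = -6 + R 3 = -6 + 3 R$)
$\left(F{\left(-10 \right)} + H{\left(-28 \right)}\right)^{2} = \left(\left(-10\right)^{2} + \left(-6 + 3 \left(-28\right)\right)\right)^{2} = \left(100 - 90\right)^{2} = 10^{2} = 100$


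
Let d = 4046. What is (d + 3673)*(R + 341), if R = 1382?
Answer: 13299837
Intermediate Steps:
(d + 3673)*(R + 341) = (4046 + 3673)*(1382 + 341) = 7719*1723 = 13299837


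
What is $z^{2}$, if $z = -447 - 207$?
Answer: $427716$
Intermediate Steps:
$z = -654$
$z^{2} = \left(-654\right)^{2} = 427716$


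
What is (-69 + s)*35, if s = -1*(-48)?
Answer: -735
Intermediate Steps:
s = 48
(-69 + s)*35 = (-69 + 48)*35 = -21*35 = -735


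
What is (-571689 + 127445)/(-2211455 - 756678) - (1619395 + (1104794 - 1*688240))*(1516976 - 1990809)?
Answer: 2863357378307295005/2968133 ≈ 9.6470e+11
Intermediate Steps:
(-571689 + 127445)/(-2211455 - 756678) - (1619395 + (1104794 - 1*688240))*(1516976 - 1990809) = -444244/(-2968133) - (1619395 + (1104794 - 688240))*(-473833) = -444244*(-1/2968133) - (1619395 + 416554)*(-473833) = 444244/2968133 - 2035949*(-473833) = 444244/2968133 - 1*(-964699822517) = 444244/2968133 + 964699822517 = 2863357378307295005/2968133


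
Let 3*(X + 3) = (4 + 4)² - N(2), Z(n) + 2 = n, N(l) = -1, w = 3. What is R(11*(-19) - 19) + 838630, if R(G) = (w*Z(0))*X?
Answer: 838518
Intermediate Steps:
Z(n) = -2 + n
X = 56/3 (X = -3 + ((4 + 4)² - 1*(-1))/3 = -3 + (8² + 1)/3 = -3 + (64 + 1)/3 = -3 + (⅓)*65 = -3 + 65/3 = 56/3 ≈ 18.667)
R(G) = -112 (R(G) = (3*(-2 + 0))*(56/3) = (3*(-2))*(56/3) = -6*56/3 = -112)
R(11*(-19) - 19) + 838630 = -112 + 838630 = 838518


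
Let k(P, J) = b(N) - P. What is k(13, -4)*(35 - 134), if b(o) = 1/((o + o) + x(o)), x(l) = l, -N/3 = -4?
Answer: 5137/4 ≈ 1284.3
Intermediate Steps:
N = 12 (N = -3*(-4) = 12)
b(o) = 1/(3*o) (b(o) = 1/((o + o) + o) = 1/(2*o + o) = 1/(3*o))
k(P, J) = 1/36 - P (k(P, J) = (1/3)/12 - P = (1/3)*(1/12) - P = 1/36 - P)
k(13, -4)*(35 - 134) = (1/36 - 1*13)*(35 - 134) = (1/36 - 13)*(-99) = -467/36*(-99) = 5137/4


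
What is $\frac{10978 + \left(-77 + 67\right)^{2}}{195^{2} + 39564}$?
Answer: $\frac{11078}{77589} \approx 0.14278$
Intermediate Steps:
$\frac{10978 + \left(-77 + 67\right)^{2}}{195^{2} + 39564} = \frac{10978 + \left(-10\right)^{2}}{38025 + 39564} = \frac{10978 + 100}{77589} = 11078 \cdot \frac{1}{77589} = \frac{11078}{77589}$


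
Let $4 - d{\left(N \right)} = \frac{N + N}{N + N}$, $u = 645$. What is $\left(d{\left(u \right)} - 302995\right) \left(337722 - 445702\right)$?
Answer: $32717076160$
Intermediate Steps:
$d{\left(N \right)} = 3$ ($d{\left(N \right)} = 4 - \frac{N + N}{N + N} = 4 - \frac{2 N}{2 N} = 4 - 2 N \frac{1}{2 N} = 4 - 1 = 3$)
$\left(d{\left(u \right)} - 302995\right) \left(337722 - 445702\right) = \left(3 - 302995\right) \left(337722 - 445702\right) = \left(-302992\right) \left(-107980\right) = 32717076160$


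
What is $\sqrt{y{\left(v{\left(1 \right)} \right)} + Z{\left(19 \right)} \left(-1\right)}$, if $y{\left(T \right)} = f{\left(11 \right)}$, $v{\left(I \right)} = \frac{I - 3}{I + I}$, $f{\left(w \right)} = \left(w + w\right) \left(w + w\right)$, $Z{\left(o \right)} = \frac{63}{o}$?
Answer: $\frac{\sqrt{173527}}{19} \approx 21.924$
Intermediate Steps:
$f{\left(w \right)} = 4 w^{2}$ ($f{\left(w \right)} = 2 w 2 w = 4 w^{2}$)
$v{\left(I \right)} = \frac{-3 + I}{2 I}$
$y{\left(T \right)} = 484$ ($y{\left(T \right)} = 4 \cdot 11^{2} = 4 \cdot 121 = 484$)
$\sqrt{y{\left(v{\left(1 \right)} \right)} + Z{\left(19 \right)} \left(-1\right)} = \sqrt{484 + \frac{63}{19} \left(-1\right)} = \sqrt{484 - \frac{63}{19}} = \sqrt{\frac{9133}{19}} = \frac{\sqrt{173527}}{19}$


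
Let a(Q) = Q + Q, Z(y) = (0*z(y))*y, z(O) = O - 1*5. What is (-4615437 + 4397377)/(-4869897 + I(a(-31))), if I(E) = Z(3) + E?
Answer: 218060/4869959 ≈ 0.044777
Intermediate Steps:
z(O) = -5 + O (z(O) = O - 5 = -5 + O)
Z(y) = 0 (Z(y) = (0*(-5 + y))*y = 0*y = 0)
a(Q) = 2*Q
I(E) = E (I(E) = 0 + E = E)
(-4615437 + 4397377)/(-4869897 + I(a(-31))) = (-4615437 + 4397377)/(-4869897 + 2*(-31)) = -218060/(-4869897 - 62) = -218060/(-4869959) = -218060*(-1/4869959) = 218060/4869959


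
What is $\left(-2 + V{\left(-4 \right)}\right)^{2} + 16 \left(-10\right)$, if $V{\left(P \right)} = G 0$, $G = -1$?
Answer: $-156$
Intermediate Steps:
$V{\left(P \right)} = 0$ ($V{\left(P \right)} = \left(-1\right) 0 = 0$)
$\left(-2 + V{\left(-4 \right)}\right)^{2} + 16 \left(-10\right) = \left(-2 + 0\right)^{2} + 16 \left(-10\right) = \left(-2\right)^{2} - 160 = 4 - 160 = -156$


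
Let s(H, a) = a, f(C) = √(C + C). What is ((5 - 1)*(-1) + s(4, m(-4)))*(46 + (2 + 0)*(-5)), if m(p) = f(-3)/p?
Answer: -144 - 9*I*√6 ≈ -144.0 - 22.045*I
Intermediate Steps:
f(C) = √2*√C (f(C) = √(2*C) = √2*√C)
m(p) = I*√6/p (m(p) = (√2*√(-3))/p = (√2*(I*√3))/p = (I*√6)/p = I*√6/p)
((5 - 1)*(-1) + s(4, m(-4)))*(46 + (2 + 0)*(-5)) = ((5 - 1)*(-1) + I*√6/(-4))*(46 + (2 + 0)*(-5)) = (4*(-1) + I*√6*(-¼))*(46 + 2*(-5)) = (-4 - I*√6/4)*(46 - 10) = (-4 - I*√6/4)*36 = -144 - 9*I*√6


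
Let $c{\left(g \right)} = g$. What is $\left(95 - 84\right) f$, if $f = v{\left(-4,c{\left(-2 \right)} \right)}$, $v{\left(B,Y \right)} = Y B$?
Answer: $88$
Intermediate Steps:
$v{\left(B,Y \right)} = B Y$
$f = 8$ ($f = \left(-4\right) \left(-2\right) = 8$)
$\left(95 - 84\right) f = \left(95 - 84\right) 8 = 11 \cdot 8 = 88$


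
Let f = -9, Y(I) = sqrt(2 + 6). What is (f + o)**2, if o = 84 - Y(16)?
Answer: 5633 - 300*sqrt(2) ≈ 5208.7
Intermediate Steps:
Y(I) = 2*sqrt(2) (Y(I) = sqrt(8) = 2*sqrt(2))
o = 84 - 2*sqrt(2) ≈ 81.172
(f + o)**2 = (-9 + (84 - 2*sqrt(2)))**2 = (75 - 2*sqrt(2))**2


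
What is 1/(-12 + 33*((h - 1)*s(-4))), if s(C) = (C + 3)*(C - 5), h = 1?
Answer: -1/12 ≈ -0.083333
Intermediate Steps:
s(C) = (-5 + C)*(3 + C) (s(C) = (3 + C)*(-5 + C) = (-5 + C)*(3 + C))
1/(-12 + 33*((h - 1)*s(-4))) = 1/(-12 + 33*((1 - 1)*(-15 + (-4)² - 2*(-4)))) = 1/(-12 + 33*(0*(-15 + 16 + 8))) = 1/(-12 + 33*(0*9)) = 1/(-12 + 33*0) = 1/(-12 + 0) = 1/(-12) = -1/12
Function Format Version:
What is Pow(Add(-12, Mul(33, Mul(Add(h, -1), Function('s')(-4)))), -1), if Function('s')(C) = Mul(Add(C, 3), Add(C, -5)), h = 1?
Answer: Rational(-1, 12) ≈ -0.083333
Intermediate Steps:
Function('s')(C) = Mul(Add(-5, C), Add(3, C)) (Function('s')(C) = Mul(Add(3, C), Add(-5, C)) = Mul(Add(-5, C), Add(3, C)))
Pow(Add(-12, Mul(33, Mul(Add(h, -1), Function('s')(-4)))), -1) = Pow(Add(-12, Mul(33, Mul(Add(1, -1), Add(-15, Pow(-4, 2), Mul(-2, -4))))), -1) = Pow(Add(-12, Mul(33, Mul(0, Add(-15, 16, 8)))), -1) = Pow(Add(-12, Mul(33, Mul(0, 9))), -1) = Pow(Add(-12, Mul(33, 0)), -1) = Pow(Add(-12, 0), -1) = Pow(-12, -1) = Rational(-1, 12)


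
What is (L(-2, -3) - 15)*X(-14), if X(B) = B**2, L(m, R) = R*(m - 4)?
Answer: 588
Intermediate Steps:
L(m, R) = R*(-4 + m)
(L(-2, -3) - 15)*X(-14) = (-3*(-4 - 2) - 15)*(-14)**2 = (-3*(-6) - 15)*196 = (18 - 15)*196 = 3*196 = 588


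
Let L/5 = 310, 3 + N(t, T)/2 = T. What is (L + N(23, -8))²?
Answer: 2334784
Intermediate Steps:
N(t, T) = -6 + 2*T
L = 1550 (L = 5*310 = 1550)
(L + N(23, -8))² = (1550 + (-6 + 2*(-8)))² = (1550 + (-6 - 16))² = (1550 - 22)² = 1528² = 2334784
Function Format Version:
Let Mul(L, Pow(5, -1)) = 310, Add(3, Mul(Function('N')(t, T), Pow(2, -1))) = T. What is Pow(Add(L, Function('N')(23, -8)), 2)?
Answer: 2334784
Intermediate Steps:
Function('N')(t, T) = Add(-6, Mul(2, T))
L = 1550 (L = Mul(5, 310) = 1550)
Pow(Add(L, Function('N')(23, -8)), 2) = Pow(Add(1550, Add(-6, Mul(2, -8))), 2) = Pow(Add(1550, Add(-6, -16)), 2) = Pow(Add(1550, -22), 2) = Pow(1528, 2) = 2334784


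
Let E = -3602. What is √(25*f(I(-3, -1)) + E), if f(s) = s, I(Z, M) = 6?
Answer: 2*I*√863 ≈ 58.754*I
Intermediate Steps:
√(25*f(I(-3, -1)) + E) = √(25*6 - 3602) = √(150 - 3602) = √(-3452) = 2*I*√863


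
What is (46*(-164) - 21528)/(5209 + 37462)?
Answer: -29072/42671 ≈ -0.68131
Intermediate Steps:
(46*(-164) - 21528)/(5209 + 37462) = (-7544 - 21528)/42671 = -29072*1/42671 = -29072/42671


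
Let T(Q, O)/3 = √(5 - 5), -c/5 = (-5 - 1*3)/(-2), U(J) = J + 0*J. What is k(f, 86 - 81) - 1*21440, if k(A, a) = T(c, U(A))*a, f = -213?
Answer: -21440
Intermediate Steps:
U(J) = J (U(J) = J + 0 = J)
c = -20 (c = -5*(-5 - 1*3)/(-2) = -5*(-5 - 3)*(-1)/2 = -(-40)*(-1)/2 = -5*4 = -20)
T(Q, O) = 0 (T(Q, O) = 3*√(5 - 5) = 3*√0 = 3*0 = 0)
k(A, a) = 0 (k(A, a) = 0*a = 0)
k(f, 86 - 81) - 1*21440 = 0 - 1*21440 = 0 - 21440 = -21440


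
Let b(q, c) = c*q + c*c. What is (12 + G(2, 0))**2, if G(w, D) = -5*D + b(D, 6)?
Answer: 2304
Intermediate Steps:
b(q, c) = c**2 + c*q (b(q, c) = c*q + c**2 = c**2 + c*q)
G(w, D) = 36 + D (G(w, D) = -5*D + 6*(6 + D) = -5*D + (36 + 6*D) = 36 + D)
(12 + G(2, 0))**2 = (12 + (36 + 0))**2 = (12 + 36)**2 = 48**2 = 2304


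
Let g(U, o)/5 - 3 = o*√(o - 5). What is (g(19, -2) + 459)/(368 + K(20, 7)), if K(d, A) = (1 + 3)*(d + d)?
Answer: 79/88 - 5*I*√7/264 ≈ 0.89773 - 0.050109*I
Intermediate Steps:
K(d, A) = 8*d (K(d, A) = 4*(2*d) = 8*d)
g(U, o) = 15 + 5*o*√(-5 + o) (g(U, o) = 15 + 5*(o*√(o - 5)) = 15 + 5*(o*√(-5 + o)) = 15 + 5*o*√(-5 + o))
(g(19, -2) + 459)/(368 + K(20, 7)) = ((15 + 5*(-2)*√(-5 - 2)) + 459)/(368 + 8*20) = ((15 + 5*(-2)*√(-7)) + 459)/(368 + 160) = ((15 + 5*(-2)*(I*√7)) + 459)/528 = ((15 - 10*I*√7) + 459)*(1/528) = (474 - 10*I*√7)*(1/528) = 79/88 - 5*I*√7/264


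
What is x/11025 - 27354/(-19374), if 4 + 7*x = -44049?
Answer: 209593688/249198075 ≈ 0.84107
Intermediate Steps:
x = -44053/7 (x = -4/7 + (1/7)*(-44049) = -4/7 - 44049/7 = -44053/7 ≈ -6293.3)
x/11025 - 27354/(-19374) = -44053/7/11025 - 27354/(-19374) = -44053/7*1/11025 - 27354*(-1/19374) = -44053/77175 + 4559/3229 = 209593688/249198075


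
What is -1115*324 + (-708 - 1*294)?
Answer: -362262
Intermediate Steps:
-1115*324 + (-708 - 1*294) = -361260 + (-708 - 294) = -361260 - 1002 = -362262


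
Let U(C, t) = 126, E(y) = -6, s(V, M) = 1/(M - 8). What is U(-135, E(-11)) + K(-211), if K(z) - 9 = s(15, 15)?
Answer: 946/7 ≈ 135.14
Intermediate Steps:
s(V, M) = 1/(-8 + M)
K(z) = 64/7 (K(z) = 9 + 1/(-8 + 15) = 9 + 1/7 = 9 + ⅐ = 64/7)
U(-135, E(-11)) + K(-211) = 126 + 64/7 = 946/7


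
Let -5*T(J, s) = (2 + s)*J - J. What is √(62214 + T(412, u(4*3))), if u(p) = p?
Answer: √1528570/5 ≈ 247.27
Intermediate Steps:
T(J, s) = J/5 - J*(2 + s)/5 (T(J, s) = -((2 + s)*J - J)/5 = -(J*(2 + s) - J)/5 = -(-J + J*(2 + s))/5 = J/5 - J*(2 + s)/5)
√(62214 + T(412, u(4*3))) = √(62214 - ⅕*412*(1 + 4*3)) = √(62214 - ⅕*412*(1 + 12)) = √(62214 - ⅕*412*13) = √(62214 - 5356/5) = √(305714/5) = √1528570/5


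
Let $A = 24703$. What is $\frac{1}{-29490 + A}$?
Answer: $- \frac{1}{4787} \approx -0.0002089$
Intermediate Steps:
$\frac{1}{-29490 + A} = \frac{1}{-29490 + 24703} = \frac{1}{-4787} = - \frac{1}{4787}$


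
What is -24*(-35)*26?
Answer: 21840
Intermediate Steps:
-24*(-35)*26 = 840*26 = 21840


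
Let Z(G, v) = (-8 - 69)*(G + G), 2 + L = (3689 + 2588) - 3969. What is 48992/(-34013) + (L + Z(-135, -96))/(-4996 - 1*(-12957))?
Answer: 395538936/270777493 ≈ 1.4608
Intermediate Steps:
L = 2306 (L = -2 + ((3689 + 2588) - 3969) = -2 + (6277 - 3969) = -2 + 2308 = 2306)
Z(G, v) = -154*G
48992/(-34013) + (L + Z(-135, -96))/(-4996 - 1*(-12957)) = 48992/(-34013) + (2306 - 154*(-135))/(-4996 - 1*(-12957)) = 48992*(-1/34013) + (2306 + 20790)/(-4996 + 12957) = -48992/34013 + 23096/7961 = 395538936/270777493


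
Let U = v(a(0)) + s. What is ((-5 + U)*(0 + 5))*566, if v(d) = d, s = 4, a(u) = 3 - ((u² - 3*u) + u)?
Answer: 5660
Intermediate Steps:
a(u) = 3 - u² + 2*u (a(u) = 3 - (u² - 2*u) = 3 + (-u² + 2*u) = 3 - u² + 2*u)
U = 7 (U = (3 - 1*0² + 2*0) + 4 = (3 - 1*0 + 0) + 4 = (3 + 0 + 0) + 4 = 3 + 4 = 7)
((-5 + U)*(0 + 5))*566 = ((-5 + 7)*(0 + 5))*566 = (2*5)*566 = 10*566 = 5660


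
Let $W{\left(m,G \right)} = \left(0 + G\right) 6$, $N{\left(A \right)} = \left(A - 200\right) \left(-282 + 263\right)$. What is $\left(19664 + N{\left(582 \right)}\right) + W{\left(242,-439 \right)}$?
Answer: $9772$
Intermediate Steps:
$N{\left(A \right)} = 3800 - 19 A$ ($N{\left(A \right)} = \left(-200 + A\right) \left(-19\right) = 3800 - 19 A$)
$W{\left(m,G \right)} = 6 G$ ($W{\left(m,G \right)} = G 6 = 6 G$)
$\left(19664 + N{\left(582 \right)}\right) + W{\left(242,-439 \right)} = \left(19664 + \left(3800 - 11058\right)\right) + 6 \left(-439\right) = \left(19664 + \left(3800 - 11058\right)\right) - 2634 = \left(19664 - 7258\right) - 2634 = 12406 - 2634 = 9772$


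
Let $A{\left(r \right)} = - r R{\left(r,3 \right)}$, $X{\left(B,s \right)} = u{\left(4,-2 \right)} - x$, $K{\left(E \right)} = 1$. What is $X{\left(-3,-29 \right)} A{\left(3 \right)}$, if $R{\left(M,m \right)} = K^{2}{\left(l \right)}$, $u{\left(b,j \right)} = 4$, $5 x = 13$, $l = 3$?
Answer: $- \frac{21}{5} \approx -4.2$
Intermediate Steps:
$x = \frac{13}{5}$ ($x = \frac{1}{5} \cdot 13 = \frac{13}{5} \approx 2.6$)
$X{\left(B,s \right)} = \frac{7}{5}$ ($X{\left(B,s \right)} = 4 - \frac{13}{5} = \frac{7}{5}$)
$R{\left(M,m \right)} = 1$ ($R{\left(M,m \right)} = 1^{2} = 1$)
$A{\left(r \right)} = - r$ ($A{\left(r \right)} = - r 1 = - r$)
$X{\left(-3,-29 \right)} A{\left(3 \right)} = \frac{7 \left(\left(-1\right) 3\right)}{5} = \frac{7}{5} \left(-3\right) = - \frac{21}{5}$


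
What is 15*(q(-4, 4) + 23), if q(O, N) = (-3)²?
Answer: 480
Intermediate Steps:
q(O, N) = 9
15*(q(-4, 4) + 23) = 15*(9 + 23) = 15*32 = 480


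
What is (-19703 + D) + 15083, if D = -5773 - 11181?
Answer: -21574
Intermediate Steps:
D = -16954
(-19703 + D) + 15083 = (-19703 - 16954) + 15083 = -36657 + 15083 = -21574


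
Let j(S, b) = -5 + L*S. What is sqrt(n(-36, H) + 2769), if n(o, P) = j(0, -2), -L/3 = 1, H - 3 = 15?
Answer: 2*sqrt(691) ≈ 52.574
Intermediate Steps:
H = 18 (H = 3 + 15 = 18)
L = -3 (L = -3*1 = -3)
j(S, b) = -5 - 3*S
n(o, P) = -5 (n(o, P) = -5 - 3*0 = -5 + 0 = -5)
sqrt(n(-36, H) + 2769) = sqrt(-5 + 2769) = sqrt(2764) = 2*sqrt(691)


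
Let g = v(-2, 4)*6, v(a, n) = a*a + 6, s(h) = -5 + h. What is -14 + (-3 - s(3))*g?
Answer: -74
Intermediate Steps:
v(a, n) = 6 + a² (v(a, n) = a² + 6 = 6 + a²)
g = 60 (g = (6 + (-2)²)*6 = (6 + 4)*6 = 10*6 = 60)
-14 + (-3 - s(3))*g = -14 + (-3 - (-5 + 3))*60 = -14 + (-3 - 1*(-2))*60 = -14 + (-3 + 2)*60 = -14 - 1*60 = -14 - 60 = -74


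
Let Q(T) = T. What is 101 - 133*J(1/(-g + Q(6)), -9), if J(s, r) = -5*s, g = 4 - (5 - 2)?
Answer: 234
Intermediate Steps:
g = 1 (g = 4 - 1*3 = 4 - 3 = 1)
101 - 133*J(1/(-g + Q(6)), -9) = 101 - (-665)/(-1*1 + 6) = 101 - (-665)/(-1 + 6) = 101 - (-665)/5 = 101 - 133*(-1) = 101 + 133 = 234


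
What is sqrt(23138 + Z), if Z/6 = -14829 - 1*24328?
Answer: 2*I*sqrt(52951) ≈ 460.22*I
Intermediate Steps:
Z = -234942 (Z = 6*(-14829 - 1*24328) = 6*(-14829 - 24328) = 6*(-39157) = -234942)
sqrt(23138 + Z) = sqrt(23138 - 234942) = sqrt(-211804) = 2*I*sqrt(52951)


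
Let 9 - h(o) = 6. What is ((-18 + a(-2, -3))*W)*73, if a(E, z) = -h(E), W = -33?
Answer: 50589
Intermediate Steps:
h(o) = 3 (h(o) = 9 - 1*6 = 9 - 6 = 3)
a(E, z) = -3 (a(E, z) = -1*3 = -3)
((-18 + a(-2, -3))*W)*73 = ((-18 - 3)*(-33))*73 = -21*(-33)*73 = 693*73 = 50589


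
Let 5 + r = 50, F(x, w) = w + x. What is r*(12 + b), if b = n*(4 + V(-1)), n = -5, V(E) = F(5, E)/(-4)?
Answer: -135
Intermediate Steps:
V(E) = -5/4 - E/4 (V(E) = (E + 5)/(-4) = (5 + E)*(-¼) = -5/4 - E/4)
r = 45 (r = -5 + 50 = 45)
b = -15 (b = -5*(4 + (-5/4 - ¼*(-1))) = -5*(4 + (-5/4 + ¼)) = -5*(4 - 1) = -5*3 = -15)
r*(12 + b) = 45*(12 - 15) = 45*(-3) = -135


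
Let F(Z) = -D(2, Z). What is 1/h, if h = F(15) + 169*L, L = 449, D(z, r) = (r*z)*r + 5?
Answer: 1/75426 ≈ 1.3258e-5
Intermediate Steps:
D(z, r) = 5 + z*r² (D(z, r) = z*r² + 5 = 5 + z*r²)
F(Z) = -5 - 2*Z² (F(Z) = -(5 + 2*Z²) = -5 - 2*Z²)
h = 75426 (h = (-5 - 2*15²) + 169*449 = (-5 - 2*225) + 75881 = (-5 - 450) + 75881 = -455 + 75881 = 75426)
1/h = 1/75426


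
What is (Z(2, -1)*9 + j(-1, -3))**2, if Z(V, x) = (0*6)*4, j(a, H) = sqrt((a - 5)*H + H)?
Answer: 15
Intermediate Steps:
j(a, H) = sqrt(H + H*(-5 + a)) (j(a, H) = sqrt((-5 + a)*H + H) = sqrt(H*(-5 + a) + H) = sqrt(H + H*(-5 + a)))
Z(V, x) = 0 (Z(V, x) = 0*4 = 0)
(Z(2, -1)*9 + j(-1, -3))**2 = (0*9 + sqrt(-3*(-4 - 1)))**2 = (0 + sqrt(-3*(-5)))**2 = (0 + sqrt(15))**2 = (sqrt(15))**2 = 15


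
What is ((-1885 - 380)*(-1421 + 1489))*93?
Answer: -14323860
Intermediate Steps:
((-1885 - 380)*(-1421 + 1489))*93 = -2265*68*93 = -154020*93 = -14323860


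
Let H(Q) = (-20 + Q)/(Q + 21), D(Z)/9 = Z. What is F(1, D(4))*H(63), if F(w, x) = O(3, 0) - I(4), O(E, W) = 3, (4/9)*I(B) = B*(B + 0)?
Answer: -473/28 ≈ -16.893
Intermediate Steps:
D(Z) = 9*Z
I(B) = 9*B²/4 (I(B) = 9*(B*(B + 0))/4 = 9*(B*B)/4 = 9*B²/4)
F(w, x) = -33 (F(w, x) = 3 - 9*4²/4 = 3 - 9*16/4 = 3 - 1*36 = 3 - 36 = -33)
H(Q) = (-20 + Q)/(21 + Q)
F(1, D(4))*H(63) = -33*(-20 + 63)/(21 + 63) = -33*43/84 = -473/28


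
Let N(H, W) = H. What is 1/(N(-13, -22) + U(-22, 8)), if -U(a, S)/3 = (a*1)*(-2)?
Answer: -1/145 ≈ -0.0068966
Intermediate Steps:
U(a, S) = 6*a (U(a, S) = -3*a*1*(-2) = -3*a*(-2) = -(-6)*a = 6*a)
1/(N(-13, -22) + U(-22, 8)) = 1/(-13 + 6*(-22)) = 1/(-13 - 132) = 1/(-145) = -1/145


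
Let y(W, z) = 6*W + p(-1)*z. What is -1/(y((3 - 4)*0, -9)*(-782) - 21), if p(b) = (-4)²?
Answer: -1/112587 ≈ -8.8820e-6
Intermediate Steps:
p(b) = 16
y(W, z) = 6*W + 16*z
-1/(y((3 - 4)*0, -9)*(-782) - 21) = -1/((6*((3 - 4)*0) + 16*(-9))*(-782) - 21) = -1/((6*(-1*0) - 144)*(-782) - 21) = -1/((6*0 - 144)*(-782) - 21) = -1/((0 - 144)*(-782) - 21) = -1/(-144*(-782) - 21) = -1/(112608 - 21) = -1/112587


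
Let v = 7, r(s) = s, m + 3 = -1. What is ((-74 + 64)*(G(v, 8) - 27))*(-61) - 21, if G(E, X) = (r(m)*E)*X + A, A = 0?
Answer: -153131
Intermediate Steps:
m = -4 (m = -3 - 1 = -4)
G(E, X) = -4*E*X (G(E, X) = (-4*E)*X + 0 = -4*E*X + 0 = -4*E*X)
((-74 + 64)*(G(v, 8) - 27))*(-61) - 21 = ((-74 + 64)*(-4*7*8 - 27))*(-61) - 21 = -10*(-224 - 27)*(-61) - 21 = -10*(-251)*(-61) - 21 = 2510*(-61) - 21 = -153110 - 21 = -153131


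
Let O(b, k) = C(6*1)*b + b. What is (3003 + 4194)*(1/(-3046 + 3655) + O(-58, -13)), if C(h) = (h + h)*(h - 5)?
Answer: -1101584815/203 ≈ -5.4265e+6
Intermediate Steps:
C(h) = 2*h*(-5 + h) (C(h) = (2*h)*(-5 + h) = 2*h*(-5 + h))
O(b, k) = 13*b (O(b, k) = (2*(6*1)*(-5 + 6*1))*b + b = (2*6*(-5 + 6))*b + b = (2*6*1)*b + b = 12*b + b = 13*b)
(3003 + 4194)*(1/(-3046 + 3655) + O(-58, -13)) = (3003 + 4194)*(1/(-3046 + 3655) + 13*(-58)) = 7197*(1/609 - 754) = 7197*(-459185/609) = -1101584815/203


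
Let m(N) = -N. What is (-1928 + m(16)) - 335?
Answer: -2279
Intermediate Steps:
(-1928 + m(16)) - 335 = (-1928 - 1*16) - 335 = (-1928 - 16) - 335 = -1944 - 335 = -2279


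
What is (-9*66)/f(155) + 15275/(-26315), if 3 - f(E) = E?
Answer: 70049/21052 ≈ 3.3274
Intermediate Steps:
f(E) = 3 - E
(-9*66)/f(155) + 15275/(-26315) = (-9*66)/(3 - 1*155) + 15275/(-26315) = -594/(3 - 155) + 15275*(-1/26315) = -594/(-152) - 3055/5263 = -594*(-1/152) - 3055/5263 = 297/76 - 3055/5263 = 70049/21052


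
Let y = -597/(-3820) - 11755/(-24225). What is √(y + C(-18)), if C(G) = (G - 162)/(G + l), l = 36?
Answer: I*√32056740526485/1850790 ≈ 3.0592*I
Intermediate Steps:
C(G) = (-162 + G)/(36 + G) (C(G) = (G - 162)/(G + 36) = (-162 + G)/(36 + G))
y = 2374657/3701580 (y = -597*(-1/3820) - 11755*(-1/24225) = 597/3820 + 2351/4845 = 2374657/3701580 ≈ 0.64153)
√(y + C(-18)) = √(2374657/3701580 + (-162 - 18)/(36 - 18)) = √(2374657/3701580 - 180/18) = √(2374657/3701580 + (1/18)*(-180)) = √(2374657/3701580 - 10) = √(-34641143/3701580) = I*√32056740526485/1850790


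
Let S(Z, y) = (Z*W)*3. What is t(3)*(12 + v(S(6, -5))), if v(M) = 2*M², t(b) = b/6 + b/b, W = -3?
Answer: 8766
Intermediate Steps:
S(Z, y) = -9*Z (S(Z, y) = (Z*(-3))*3 = -3*Z*3 = -9*Z)
t(b) = 1 + b/6 (t(b) = b*(⅙) + 1 = b/6 + 1 = 1 + b/6)
t(3)*(12 + v(S(6, -5))) = (1 + (⅙)*3)*(12 + 2*(-9*6)²) = (1 + ½)*(12 + 2*(-54)²) = 3*(12 + 2*2916)/2 = 3*(12 + 5832)/2 = (3/2)*5844 = 8766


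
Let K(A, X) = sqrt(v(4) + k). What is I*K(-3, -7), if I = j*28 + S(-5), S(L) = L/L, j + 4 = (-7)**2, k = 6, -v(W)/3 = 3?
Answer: 1261*I*sqrt(3) ≈ 2184.1*I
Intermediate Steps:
v(W) = -9 (v(W) = -3*3 = -9)
j = 45 (j = -4 + (-7)**2 = -4 + 49 = 45)
S(L) = 1
K(A, X) = I*sqrt(3) (K(A, X) = sqrt(-9 + 6) = sqrt(-3) = I*sqrt(3))
I = 1261 (I = 45*28 + 1 = 1260 + 1 = 1261)
I*K(-3, -7) = 1261*(I*sqrt(3)) = 1261*I*sqrt(3)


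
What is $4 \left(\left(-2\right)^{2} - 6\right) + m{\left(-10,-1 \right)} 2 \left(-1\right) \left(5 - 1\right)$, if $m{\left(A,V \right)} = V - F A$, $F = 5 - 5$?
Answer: $0$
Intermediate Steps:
$F = 0$
$m{\left(A,V \right)} = V$ ($m{\left(A,V \right)} = V - 0 A = V - 0 = V + 0 = V$)
$4 \left(\left(-2\right)^{2} - 6\right) + m{\left(-10,-1 \right)} 2 \left(-1\right) \left(5 - 1\right) = 4 \left(\left(-2\right)^{2} - 6\right) - 2 \left(-1\right) \left(5 - 1\right) = 4 \left(4 - 6\right) - \left(-2\right) 4 = 4 \left(-2\right) - -8 = -8 + 8 = 0$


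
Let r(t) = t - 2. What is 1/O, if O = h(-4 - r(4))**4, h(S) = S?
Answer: 1/1296 ≈ 0.00077160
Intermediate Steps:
r(t) = -2 + t
O = 1296 (O = (-4 - (-2 + 4))**4 = (-4 - 1*2)**4 = (-4 - 2)**4 = (-6)**4 = 1296)
1/O = 1/1296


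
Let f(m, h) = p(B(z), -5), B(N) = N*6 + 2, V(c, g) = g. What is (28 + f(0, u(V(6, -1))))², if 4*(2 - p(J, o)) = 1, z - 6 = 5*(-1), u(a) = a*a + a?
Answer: 14161/16 ≈ 885.06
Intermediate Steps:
u(a) = a + a² (u(a) = a² + a = a + a²)
z = 1 (z = 6 + 5*(-1) = 6 - 5 = 1)
B(N) = 2 + 6*N (B(N) = 6*N + 2 = 2 + 6*N)
p(J, o) = 7/4 (p(J, o) = 2 - ¼*1 = 2 - ¼ = 7/4)
f(m, h) = 7/4
(28 + f(0, u(V(6, -1))))² = (28 + 7/4)² = (119/4)² = 14161/16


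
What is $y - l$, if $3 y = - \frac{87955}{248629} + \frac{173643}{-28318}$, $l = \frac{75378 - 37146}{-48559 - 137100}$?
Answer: $- \frac{7670282900720971}{3921494608705494} \approx -1.956$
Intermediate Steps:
$l = - \frac{38232}{185659}$ ($l = \frac{38232}{-185659} = 38232 \left(- \frac{1}{185659}\right) = - \frac{38232}{185659} \approx -0.20593$)
$y = - \frac{45663395137}{21122028066}$ ($y = \frac{- \frac{87955}{248629} + \frac{173643}{-28318}}{3} = \frac{\left(-87955\right) \frac{1}{248629} + 173643 \left(- \frac{1}{28318}\right)}{3} = \frac{- \frac{87955}{248629} - \frac{173643}{28318}}{3} = \frac{1}{3} \left(- \frac{45663395137}{7040676022}\right) = - \frac{45663395137}{21122028066} \approx -2.1619$)
$y - l = - \frac{45663395137}{21122028066} - - \frac{38232}{185659} = - \frac{45663395137}{21122028066} + \frac{38232}{185659} = - \frac{7670282900720971}{3921494608705494}$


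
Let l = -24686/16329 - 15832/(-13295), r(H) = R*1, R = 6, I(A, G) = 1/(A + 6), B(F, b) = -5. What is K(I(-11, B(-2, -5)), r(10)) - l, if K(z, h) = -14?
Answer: -2969637128/217094055 ≈ -13.679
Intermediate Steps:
I(A, G) = 1/(6 + A)
r(H) = 6 (r(H) = 6*1 = 6)
l = -69679642/217094055 (l = -24686*1/16329 - 15832*(-1/13295) = -24686/16329 + 15832/13295 = -69679642/217094055 ≈ -0.32097)
K(I(-11, B(-2, -5)), r(10)) - l = -14 - 1*(-69679642/217094055) = -14 + 69679642/217094055 = -2969637128/217094055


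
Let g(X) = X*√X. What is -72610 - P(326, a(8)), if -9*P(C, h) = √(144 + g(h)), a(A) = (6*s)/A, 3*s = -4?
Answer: -72610 + √(144 - I)/9 ≈ -72609.0 - 0.0046296*I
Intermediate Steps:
s = -4/3 (s = (⅓)*(-4) = -4/3 ≈ -1.3333)
a(A) = -8/A (a(A) = (6*(-4/3))/A = -8/A)
g(X) = X^(3/2)
P(C, h) = -√(144 + h^(3/2))/9
-72610 - P(326, a(8)) = -72610 - (-1)*√(144 + (-8/8)^(3/2))/9 = -72610 - (-1)*√(144 + (-8*⅛)^(3/2))/9 = -72610 - (-1)*√(144 + (-1)^(3/2))/9 = -72610 - (-1)*√(144 - I)/9 = -72610 + √(144 - I)/9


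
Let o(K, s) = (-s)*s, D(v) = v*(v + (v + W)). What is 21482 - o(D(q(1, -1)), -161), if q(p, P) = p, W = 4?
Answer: 47403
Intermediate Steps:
D(v) = v*(4 + 2*v) (D(v) = v*(v + (v + 4)) = v*(v + (4 + v)) = v*(4 + 2*v))
o(K, s) = -s²
21482 - o(D(q(1, -1)), -161) = 21482 - (-1)*(-161)² = 21482 - (-1)*25921 = 21482 - 1*(-25921) = 21482 + 25921 = 47403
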